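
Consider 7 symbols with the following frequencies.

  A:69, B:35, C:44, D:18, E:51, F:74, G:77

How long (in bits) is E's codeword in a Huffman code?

3

Repeatedly merge the two smallest:
D(18) + B(35) → 53
C(44) + E(51) → 95
53 + A(69) → 122
F(74) + G(77) → 151
95 + 122 → 217
151 + 217 → 368
E's leaf is at depth 3, giving a 3-bit codeword.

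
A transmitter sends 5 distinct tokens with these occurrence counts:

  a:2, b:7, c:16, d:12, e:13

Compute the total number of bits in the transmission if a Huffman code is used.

Greedily combine the two least-frequent nodes:
merge a(2) and b(7): 9
merge 9 and d(12): 21
merge e(13) and c(16): 29
merge 21 and 29: 50
Each symbol's bit-cost is frequency × depth; summing gives 109 bits (equivalently 9 + 21 + 29 + 50).

109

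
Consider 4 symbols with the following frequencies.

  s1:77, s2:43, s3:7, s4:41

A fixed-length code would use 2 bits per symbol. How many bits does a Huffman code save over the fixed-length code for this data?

29

Fixed-length: 2 bits × 168 symbols = 336 bits.
Huffman merges:
merge s3(7) and s4(41): 48
merge s2(43) and 48: 91
merge s1(77) and 91: 168
Huffman total = 48 + 91 + 168 = 307 bits.
Saving = 336 − 307 = 29 bits.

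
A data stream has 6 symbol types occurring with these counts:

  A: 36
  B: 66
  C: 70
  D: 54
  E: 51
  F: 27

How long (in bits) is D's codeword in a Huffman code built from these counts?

3

Repeatedly merge the two smallest:
combine F(27), A(36) → 63
combine E(51), D(54) → 105
combine 63, B(66) → 129
combine C(70), 105 → 175
combine 129, 175 → 304
D's leaf is at depth 3, giving a 3-bit codeword.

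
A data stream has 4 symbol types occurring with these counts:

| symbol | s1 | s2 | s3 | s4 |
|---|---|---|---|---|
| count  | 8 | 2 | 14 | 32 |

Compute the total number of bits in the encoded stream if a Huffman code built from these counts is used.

Greedily combine the two least-frequent nodes:
combine s2(2), s1(8) → 10
combine 10, s3(14) → 24
combine 24, s4(32) → 56
Total encoded bits = sum of merged weights = 10 + 24 + 56 = 90.

90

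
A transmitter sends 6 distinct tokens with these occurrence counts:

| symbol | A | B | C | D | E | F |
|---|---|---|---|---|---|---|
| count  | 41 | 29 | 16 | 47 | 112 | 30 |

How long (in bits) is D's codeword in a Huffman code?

Huffman merges, smallest pair first:
merge C(16) and B(29): 45
merge F(30) and A(41): 71
merge 45 and D(47): 92
merge 71 and 92: 163
merge E(112) and 163: 275
D's leaf is at depth 3, giving a 3-bit codeword.

3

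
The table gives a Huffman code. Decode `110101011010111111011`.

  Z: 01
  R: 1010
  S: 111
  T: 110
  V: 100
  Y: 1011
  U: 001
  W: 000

Read left to right; each codeword is recognised as soon as it completes (prefix code):
  110→T | 1010→R | 110→T | 1011→Y | 111→S | 1011→Y
Decoded message: TRTYSY

TRTYSY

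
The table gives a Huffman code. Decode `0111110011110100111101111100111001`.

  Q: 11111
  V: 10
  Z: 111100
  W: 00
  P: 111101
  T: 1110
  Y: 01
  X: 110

Read left to right; each codeword is recognised as soon as it completes (prefix code):
  01→Y | 111100→Z | 111101→P | 00→W | 111101→P | 111100→Z | 1110→T | 01→Y
Decoded message: YZPWPZTY

YZPWPZTY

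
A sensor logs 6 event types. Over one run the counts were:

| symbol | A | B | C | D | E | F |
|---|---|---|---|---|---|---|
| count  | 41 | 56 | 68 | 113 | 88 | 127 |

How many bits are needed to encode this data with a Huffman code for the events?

Build the Huffman tree bottom-up:
combine A(41), B(56) → 97
combine C(68), E(88) → 156
combine 97, D(113) → 210
combine F(127), 156 → 283
combine 210, 283 → 493
Total encoded bits = sum of merged weights = 97 + 156 + 210 + 283 + 493 = 1239.

1239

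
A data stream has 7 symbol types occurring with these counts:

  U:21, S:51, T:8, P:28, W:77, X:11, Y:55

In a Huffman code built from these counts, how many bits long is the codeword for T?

5

Huffman merges, smallest pair first:
merge T(8) and X(11): 19
merge 19 and U(21): 40
merge P(28) and 40: 68
merge S(51) and Y(55): 106
merge 68 and W(77): 145
merge 106 and 145: 251
T sits 5 levels below the root, so its codeword is 5 bits.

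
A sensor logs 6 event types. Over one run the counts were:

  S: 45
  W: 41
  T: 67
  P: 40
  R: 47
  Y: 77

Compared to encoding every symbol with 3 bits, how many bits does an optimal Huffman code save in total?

144

Fixed-length: 3 bits × 317 symbols = 951 bits.
Huffman merges:
combine P(40), W(41) → 81
combine S(45), R(47) → 92
combine T(67), Y(77) → 144
combine 81, 92 → 173
combine 144, 173 → 317
Huffman total = 81 + 92 + 144 + 173 + 317 = 807 bits.
Saving = 951 − 807 = 144 bits.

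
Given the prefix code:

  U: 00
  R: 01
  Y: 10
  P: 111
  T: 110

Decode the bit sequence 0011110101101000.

UPYYTYU

Read left to right; each codeword is recognised as soon as it completes (prefix code):
  00→U | 111→P | 10→Y | 10→Y | 110→T | 10→Y | 00→U
Decoded message: UPYYTYU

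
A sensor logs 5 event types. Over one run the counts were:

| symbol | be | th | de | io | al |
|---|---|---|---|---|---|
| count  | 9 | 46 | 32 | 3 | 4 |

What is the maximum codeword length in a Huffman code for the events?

4

Merge the two lowest-weight nodes at each step:
combine io(3), al(4) → 7
combine 7, be(9) → 16
combine 16, de(32) → 48
combine th(46), 48 → 94
The first pair merged (io, al) ends up deepest, at depth 4.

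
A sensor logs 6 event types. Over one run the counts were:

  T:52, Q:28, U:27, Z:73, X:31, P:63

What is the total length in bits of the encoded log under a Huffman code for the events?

Build the Huffman tree bottom-up:
U(27) + Q(28) → 55
X(31) + T(52) → 83
55 + P(63) → 118
Z(73) + 83 → 156
118 + 156 → 274
Each symbol's bit-cost is frequency × depth; summing gives 686 bits (equivalently 55 + 83 + 118 + 156 + 274).

686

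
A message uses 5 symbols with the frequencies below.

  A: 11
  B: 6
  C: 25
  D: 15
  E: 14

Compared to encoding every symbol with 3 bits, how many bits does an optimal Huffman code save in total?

Fixed-length: 3 bits × 71 symbols = 213 bits.
Huffman merges:
merge B(6) and A(11): 17
merge E(14) and D(15): 29
merge 17 and C(25): 42
merge 29 and 42: 71
Huffman total = 17 + 29 + 42 + 71 = 159 bits.
Saving = 213 − 159 = 54 bits.

54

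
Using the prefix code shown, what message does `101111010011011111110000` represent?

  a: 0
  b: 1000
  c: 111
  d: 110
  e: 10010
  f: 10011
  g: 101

Read left to right; each codeword is recognised as soon as it completes (prefix code):
  101→g | 111→c | 0→a | 10011→f | 0→a | 111→c | 111→c | 1000→b | 0→a
Decoded message: gcafaccba

gcafaccba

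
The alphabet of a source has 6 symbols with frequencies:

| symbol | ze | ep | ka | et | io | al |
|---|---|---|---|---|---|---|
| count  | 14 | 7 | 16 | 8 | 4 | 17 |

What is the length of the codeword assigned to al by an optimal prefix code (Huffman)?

Repeatedly merge the two smallest:
combine io(4), ep(7) → 11
combine et(8), 11 → 19
combine ze(14), ka(16) → 30
combine al(17), 19 → 36
combine 30, 36 → 66
al's leaf is at depth 2, giving a 2-bit codeword.

2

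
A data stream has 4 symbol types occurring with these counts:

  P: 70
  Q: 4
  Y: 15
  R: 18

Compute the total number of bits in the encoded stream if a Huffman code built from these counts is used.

163

Build the Huffman tree bottom-up:
Q(4) + Y(15) → 19
R(18) + 19 → 37
37 + P(70) → 107
Each symbol's bit-cost is frequency × depth; summing gives 163 bits (equivalently 19 + 37 + 107).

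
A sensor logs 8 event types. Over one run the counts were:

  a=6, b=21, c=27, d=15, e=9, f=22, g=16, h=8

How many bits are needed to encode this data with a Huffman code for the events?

Greedily combine the two least-frequent nodes:
merge a(6) and h(8): 14
merge e(9) and 14: 23
merge d(15) and g(16): 31
merge b(21) and f(22): 43
merge 23 and c(27): 50
merge 31 and 43: 74
merge 50 and 74: 124
Total encoded bits = sum of merged weights = 14 + 23 + 31 + 43 + 50 + 74 + 124 = 359.

359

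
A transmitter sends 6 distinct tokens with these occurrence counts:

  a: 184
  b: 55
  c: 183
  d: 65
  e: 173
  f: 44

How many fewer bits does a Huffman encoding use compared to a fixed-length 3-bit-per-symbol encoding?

441

Fixed-length: 3 bits × 704 symbols = 2112 bits.
Huffman merges:
f(44) + b(55) → 99
d(65) + 99 → 164
164 + e(173) → 337
c(183) + a(184) → 367
337 + 367 → 704
Huffman total = 99 + 164 + 337 + 367 + 704 = 1671 bits.
Saving = 2112 − 1671 = 441 bits.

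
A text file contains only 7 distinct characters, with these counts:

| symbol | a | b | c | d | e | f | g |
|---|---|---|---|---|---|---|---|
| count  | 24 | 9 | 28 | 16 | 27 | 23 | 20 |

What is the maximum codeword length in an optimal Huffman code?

4

Merge the two lowest-weight nodes at each step:
combine b(9), d(16) → 25
combine g(20), f(23) → 43
combine a(24), 25 → 49
combine e(27), c(28) → 55
combine 43, 49 → 92
combine 55, 92 → 147
The first pair merged (b, d) ends up deepest, at depth 4.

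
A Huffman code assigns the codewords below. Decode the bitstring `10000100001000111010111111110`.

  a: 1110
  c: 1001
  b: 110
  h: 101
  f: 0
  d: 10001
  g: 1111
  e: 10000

eedbhga

Read left to right; each codeword is recognised as soon as it completes (prefix code):
  10000→e | 10000→e | 10001→d | 110→b | 101→h | 1111→g | 1110→a
Decoded message: eedbhga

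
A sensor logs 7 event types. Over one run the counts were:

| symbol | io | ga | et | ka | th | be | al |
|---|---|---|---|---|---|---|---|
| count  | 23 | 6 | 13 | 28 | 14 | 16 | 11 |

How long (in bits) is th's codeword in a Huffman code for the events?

3

Huffman merges, smallest pair first:
merge ga(6) and al(11): 17
merge et(13) and th(14): 27
merge be(16) and 17: 33
merge io(23) and 27: 50
merge ka(28) and 33: 61
merge 50 and 61: 111
th's leaf is at depth 3, giving a 3-bit codeword.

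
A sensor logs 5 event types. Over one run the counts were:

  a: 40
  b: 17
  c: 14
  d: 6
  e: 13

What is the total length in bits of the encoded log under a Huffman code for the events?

Merge the two smallest weights repeatedly:
combine d(6), e(13) → 19
combine c(14), b(17) → 31
combine 19, 31 → 50
combine a(40), 50 → 90
Total encoded bits = sum of merged weights = 19 + 31 + 50 + 90 = 190.

190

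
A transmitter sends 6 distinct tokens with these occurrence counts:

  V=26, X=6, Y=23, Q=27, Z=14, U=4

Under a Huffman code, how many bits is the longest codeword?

4

Merge the two lowest-weight nodes at each step:
merge U(4) and X(6): 10
merge 10 and Z(14): 24
merge Y(23) and 24: 47
merge V(26) and Q(27): 53
merge 47 and 53: 100
The first pair merged (U, X) ends up deepest, at depth 4.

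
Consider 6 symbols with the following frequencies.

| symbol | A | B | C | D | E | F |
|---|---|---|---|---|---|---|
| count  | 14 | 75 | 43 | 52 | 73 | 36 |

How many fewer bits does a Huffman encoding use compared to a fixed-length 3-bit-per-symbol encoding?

150

Fixed-length: 3 bits × 293 symbols = 879 bits.
Huffman merges:
A(14) + F(36) → 50
C(43) + 50 → 93
D(52) + E(73) → 125
B(75) + 93 → 168
125 + 168 → 293
Huffman total = 50 + 93 + 125 + 168 + 293 = 729 bits.
Saving = 879 − 729 = 150 bits.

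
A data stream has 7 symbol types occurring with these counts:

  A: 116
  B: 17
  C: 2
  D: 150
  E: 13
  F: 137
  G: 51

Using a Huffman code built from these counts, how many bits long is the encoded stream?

1102

Build the Huffman tree bottom-up:
combine C(2), E(13) → 15
combine 15, B(17) → 32
combine 32, G(51) → 83
combine 83, A(116) → 199
combine F(137), D(150) → 287
combine 199, 287 → 486
Total encoded bits = sum of merged weights = 15 + 32 + 83 + 199 + 287 + 486 = 1102.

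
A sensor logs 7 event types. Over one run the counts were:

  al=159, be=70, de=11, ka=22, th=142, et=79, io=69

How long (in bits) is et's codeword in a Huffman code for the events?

Huffman merges, smallest pair first:
merge de(11) and ka(22): 33
merge 33 and io(69): 102
merge be(70) and et(79): 149
merge 102 and th(142): 244
merge 149 and al(159): 308
merge 244 and 308: 552
et's leaf is at depth 3, giving a 3-bit codeword.

3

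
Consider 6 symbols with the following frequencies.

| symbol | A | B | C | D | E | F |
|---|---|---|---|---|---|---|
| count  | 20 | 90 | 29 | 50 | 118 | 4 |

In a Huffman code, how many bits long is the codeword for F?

Build the tree from the bottom:
merge F(4) and A(20): 24
merge 24 and C(29): 53
merge D(50) and 53: 103
merge B(90) and 103: 193
merge E(118) and 193: 311
F sits 5 levels below the root, so its codeword is 5 bits.

5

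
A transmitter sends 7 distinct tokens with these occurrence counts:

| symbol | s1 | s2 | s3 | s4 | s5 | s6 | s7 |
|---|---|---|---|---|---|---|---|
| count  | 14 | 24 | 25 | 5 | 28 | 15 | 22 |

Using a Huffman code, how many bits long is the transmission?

Build the Huffman tree bottom-up:
merge s4(5) and s1(14): 19
merge s6(15) and 19: 34
merge s7(22) and s2(24): 46
merge s3(25) and s5(28): 53
merge 34 and 46: 80
merge 53 and 80: 133
The encoded length is the sum of every internal node's weight: 19 + 34 + 46 + 53 + 80 + 133 = 365 bits.

365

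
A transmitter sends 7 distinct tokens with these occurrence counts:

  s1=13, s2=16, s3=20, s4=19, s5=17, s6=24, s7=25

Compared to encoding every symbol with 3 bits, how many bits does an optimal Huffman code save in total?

25

Fixed-length: 3 bits × 134 symbols = 402 bits.
Huffman merges:
s1(13) + s2(16) → 29
s5(17) + s4(19) → 36
s3(20) + s6(24) → 44
s7(25) + 29 → 54
36 + 44 → 80
54 + 80 → 134
Huffman total = 29 + 36 + 44 + 54 + 80 + 134 = 377 bits.
Saving = 402 − 377 = 25 bits.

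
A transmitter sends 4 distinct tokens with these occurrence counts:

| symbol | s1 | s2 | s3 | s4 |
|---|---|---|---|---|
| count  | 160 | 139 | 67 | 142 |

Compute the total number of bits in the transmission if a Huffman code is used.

1016

Build the Huffman tree bottom-up:
merge s3(67) and s2(139): 206
merge s4(142) and s1(160): 302
merge 206 and 302: 508
Total encoded bits = sum of merged weights = 206 + 302 + 508 = 1016.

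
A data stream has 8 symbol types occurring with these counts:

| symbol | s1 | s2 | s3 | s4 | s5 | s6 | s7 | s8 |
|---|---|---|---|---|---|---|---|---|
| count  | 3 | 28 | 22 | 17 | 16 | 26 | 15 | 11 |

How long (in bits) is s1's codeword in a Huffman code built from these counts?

Repeatedly merge the two smallest:
s1(3) + s8(11) → 14
14 + s7(15) → 29
s5(16) + s4(17) → 33
s3(22) + s6(26) → 48
s2(28) + 29 → 57
33 + 48 → 81
57 + 81 → 138
s1 sits 4 levels below the root, so its codeword is 4 bits.

4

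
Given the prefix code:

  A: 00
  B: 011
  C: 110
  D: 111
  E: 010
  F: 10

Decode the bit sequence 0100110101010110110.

EBEFFCC

Read left to right; each codeword is recognised as soon as it completes (prefix code):
  010→E | 011→B | 010→E | 10→F | 10→F | 110→C | 110→C
Decoded message: EBEFFCC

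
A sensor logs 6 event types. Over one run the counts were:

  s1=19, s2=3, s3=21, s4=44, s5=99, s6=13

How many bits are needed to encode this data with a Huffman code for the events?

406

Build the Huffman tree bottom-up:
merge s2(3) and s6(13): 16
merge 16 and s1(19): 35
merge s3(21) and 35: 56
merge s4(44) and 56: 100
merge s5(99) and 100: 199
Each symbol's bit-cost is frequency × depth; summing gives 406 bits (equivalently 16 + 35 + 56 + 100 + 199).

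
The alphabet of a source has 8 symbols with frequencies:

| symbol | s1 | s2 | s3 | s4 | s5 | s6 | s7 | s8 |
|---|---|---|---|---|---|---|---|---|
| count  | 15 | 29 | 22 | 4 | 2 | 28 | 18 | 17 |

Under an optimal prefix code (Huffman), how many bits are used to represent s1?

4

Huffman merges, smallest pair first:
merge s5(2) and s4(4): 6
merge 6 and s1(15): 21
merge s8(17) and s7(18): 35
merge 21 and s3(22): 43
merge s6(28) and s2(29): 57
merge 35 and 43: 78
merge 57 and 78: 135
s1 sits 4 levels below the root, so its codeword is 4 bits.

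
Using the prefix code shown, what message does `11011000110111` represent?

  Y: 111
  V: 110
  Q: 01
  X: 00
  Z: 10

VVXVY

Read left to right; each codeword is recognised as soon as it completes (prefix code):
  110→V | 110→V | 00→X | 110→V | 111→Y
Decoded message: VVXVY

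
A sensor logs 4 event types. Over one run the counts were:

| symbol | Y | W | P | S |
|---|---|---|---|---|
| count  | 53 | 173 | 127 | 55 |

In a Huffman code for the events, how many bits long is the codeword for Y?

3

Repeatedly merge the two smallest:
merge Y(53) and S(55): 108
merge 108 and P(127): 235
merge W(173) and 235: 408
Y sits 3 levels below the root, so its codeword is 3 bits.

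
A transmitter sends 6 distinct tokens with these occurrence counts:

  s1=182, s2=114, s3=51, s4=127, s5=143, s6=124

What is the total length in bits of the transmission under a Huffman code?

Build the Huffman tree bottom-up:
merge s3(51) and s2(114): 165
merge s6(124) and s4(127): 251
merge s5(143) and 165: 308
merge s1(182) and 251: 433
merge 308 and 433: 741
The encoded length is the sum of every internal node's weight: 165 + 251 + 308 + 433 + 741 = 1898 bits.

1898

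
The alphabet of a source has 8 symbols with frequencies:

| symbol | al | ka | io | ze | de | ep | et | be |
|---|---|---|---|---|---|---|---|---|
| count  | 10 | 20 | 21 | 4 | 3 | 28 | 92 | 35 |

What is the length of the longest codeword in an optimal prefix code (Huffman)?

6

Merge the two lowest-weight nodes at each step:
combine de(3), ze(4) → 7
combine 7, al(10) → 17
combine 17, ka(20) → 37
combine io(21), ep(28) → 49
combine be(35), 37 → 72
combine 49, 72 → 121
combine et(92), 121 → 213
The first pair merged (de, ze) ends up deepest, at depth 6.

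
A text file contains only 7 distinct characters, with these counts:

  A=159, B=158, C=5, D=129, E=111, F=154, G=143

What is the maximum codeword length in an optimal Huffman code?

4

Merge the two lowest-weight nodes at each step:
merge C(5) and E(111): 116
merge 116 and D(129): 245
merge G(143) and F(154): 297
merge B(158) and A(159): 317
merge 245 and 297: 542
merge 317 and 542: 859
The first pair merged (C, E) ends up deepest, at depth 4.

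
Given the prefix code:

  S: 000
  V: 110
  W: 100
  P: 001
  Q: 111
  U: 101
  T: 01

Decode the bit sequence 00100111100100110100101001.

Read left to right; each codeword is recognised as soon as it completes (prefix code):
  001→P | 001→P | 111→Q | 001→P | 001→P | 101→U | 001→P | 01→T | 001→P
Decoded message: PPQPPUPTP

PPQPPUPTP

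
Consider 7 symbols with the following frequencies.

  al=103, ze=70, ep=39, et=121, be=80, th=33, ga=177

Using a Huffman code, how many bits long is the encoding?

1643

Greedily combine the two least-frequent nodes:
th(33) + ep(39) → 72
ze(70) + 72 → 142
be(80) + al(103) → 183
et(121) + 142 → 263
ga(177) + 183 → 360
263 + 360 → 623
Each symbol's bit-cost is frequency × depth; summing gives 1643 bits (equivalently 72 + 142 + 183 + 263 + 360 + 623).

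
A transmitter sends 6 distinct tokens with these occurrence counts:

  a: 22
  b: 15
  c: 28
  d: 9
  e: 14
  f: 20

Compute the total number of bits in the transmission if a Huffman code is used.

274

Merge the two smallest weights repeatedly:
d(9) + e(14) → 23
b(15) + f(20) → 35
a(22) + 23 → 45
c(28) + 35 → 63
45 + 63 → 108
The encoded length is the sum of every internal node's weight: 23 + 35 + 45 + 63 + 108 = 274 bits.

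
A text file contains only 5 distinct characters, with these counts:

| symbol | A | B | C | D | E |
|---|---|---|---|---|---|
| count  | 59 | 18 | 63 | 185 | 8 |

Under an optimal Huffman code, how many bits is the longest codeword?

4

Merge the two lowest-weight nodes at each step:
E(8) + B(18) → 26
26 + A(59) → 85
C(63) + 85 → 148
148 + D(185) → 333
The first pair merged (E, B) ends up deepest, at depth 4.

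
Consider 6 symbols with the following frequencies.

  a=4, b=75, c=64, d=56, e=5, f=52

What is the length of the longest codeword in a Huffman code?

Merge the two lowest-weight nodes at each step:
merge a(4) and e(5): 9
merge 9 and f(52): 61
merge d(56) and 61: 117
merge c(64) and b(75): 139
merge 117 and 139: 256
The first pair merged (a, e) ends up deepest, at depth 4.

4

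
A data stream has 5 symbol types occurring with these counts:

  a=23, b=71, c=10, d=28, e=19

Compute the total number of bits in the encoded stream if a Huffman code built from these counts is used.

Build the Huffman tree bottom-up:
merge c(10) and e(19): 29
merge a(23) and d(28): 51
merge 29 and 51: 80
merge b(71) and 80: 151
Total encoded bits = sum of merged weights = 29 + 51 + 80 + 151 = 311.

311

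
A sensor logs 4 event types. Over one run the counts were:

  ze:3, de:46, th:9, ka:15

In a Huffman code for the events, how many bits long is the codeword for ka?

Repeatedly merge the two smallest:
ze(3) + th(9) → 12
12 + ka(15) → 27
27 + de(46) → 73
ka sits 2 levels below the root, so its codeword is 2 bits.

2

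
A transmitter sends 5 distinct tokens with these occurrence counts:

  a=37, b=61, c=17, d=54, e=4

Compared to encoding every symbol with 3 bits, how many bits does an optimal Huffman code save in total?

155

Fixed-length: 3 bits × 173 symbols = 519 bits.
Huffman merges:
e(4) + c(17) → 21
21 + a(37) → 58
d(54) + 58 → 112
b(61) + 112 → 173
Huffman total = 21 + 58 + 112 + 173 = 364 bits.
Saving = 519 − 364 = 155 bits.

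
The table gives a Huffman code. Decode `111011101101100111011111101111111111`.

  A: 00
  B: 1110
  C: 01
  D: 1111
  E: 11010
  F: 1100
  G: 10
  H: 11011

BBHABDHDD

Read left to right; each codeword is recognised as soon as it completes (prefix code):
  1110→B | 1110→B | 11011→H | 00→A | 1110→B | 1111→D | 11011→H | 1111→D | 1111→D
Decoded message: BBHABDHDD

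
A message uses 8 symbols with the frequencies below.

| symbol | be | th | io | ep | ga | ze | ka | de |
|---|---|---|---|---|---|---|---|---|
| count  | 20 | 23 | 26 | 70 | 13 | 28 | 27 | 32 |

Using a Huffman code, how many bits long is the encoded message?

680

Build the Huffman tree bottom-up:
combine ga(13), be(20) → 33
combine th(23), io(26) → 49
combine ka(27), ze(28) → 55
combine de(32), 33 → 65
combine 49, 55 → 104
combine 65, ep(70) → 135
combine 104, 135 → 239
Total encoded bits = sum of merged weights = 33 + 49 + 55 + 65 + 104 + 135 + 239 = 680.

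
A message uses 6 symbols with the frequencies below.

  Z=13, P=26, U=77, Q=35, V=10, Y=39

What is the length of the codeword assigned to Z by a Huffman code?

Huffman merges, smallest pair first:
combine V(10), Z(13) → 23
combine 23, P(26) → 49
combine Q(35), Y(39) → 74
combine 49, 74 → 123
combine U(77), 123 → 200
The subtree containing Z is merged 4 times, so code length = 4.

4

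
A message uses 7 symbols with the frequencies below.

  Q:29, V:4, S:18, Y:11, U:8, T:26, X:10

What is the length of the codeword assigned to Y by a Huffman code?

Build the tree from the bottom:
combine V(4), U(8) → 12
combine X(10), Y(11) → 21
combine 12, S(18) → 30
combine 21, T(26) → 47
combine Q(29), 30 → 59
combine 47, 59 → 106
Y's leaf is at depth 3, giving a 3-bit codeword.

3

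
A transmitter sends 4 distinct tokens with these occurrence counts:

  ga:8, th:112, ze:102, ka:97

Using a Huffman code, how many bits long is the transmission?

631

Merge the two smallest weights repeatedly:
combine ga(8), ka(97) → 105
combine ze(102), 105 → 207
combine th(112), 207 → 319
The encoded length is the sum of every internal node's weight: 105 + 207 + 319 = 631 bits.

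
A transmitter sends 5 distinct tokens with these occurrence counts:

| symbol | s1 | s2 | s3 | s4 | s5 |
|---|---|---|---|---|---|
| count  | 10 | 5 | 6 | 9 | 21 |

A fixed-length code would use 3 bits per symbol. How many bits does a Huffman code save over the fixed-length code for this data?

Fixed-length: 3 bits × 51 symbols = 153 bits.
Huffman merges:
combine s2(5), s3(6) → 11
combine s4(9), s1(10) → 19
combine 11, 19 → 30
combine s5(21), 30 → 51
Huffman total = 11 + 19 + 30 + 51 = 111 bits.
Saving = 153 − 111 = 42 bits.

42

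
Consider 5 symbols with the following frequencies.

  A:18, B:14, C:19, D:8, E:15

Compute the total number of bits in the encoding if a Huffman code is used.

Build the Huffman tree bottom-up:
merge D(8) and B(14): 22
merge E(15) and A(18): 33
merge C(19) and 22: 41
merge 33 and 41: 74
Each symbol's bit-cost is frequency × depth; summing gives 170 bits (equivalently 22 + 33 + 41 + 74).

170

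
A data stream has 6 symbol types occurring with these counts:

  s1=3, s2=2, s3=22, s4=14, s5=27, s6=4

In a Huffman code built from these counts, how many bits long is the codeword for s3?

2

Huffman merges, smallest pair first:
merge s2(2) and s1(3): 5
merge s6(4) and 5: 9
merge 9 and s4(14): 23
merge s3(22) and 23: 45
merge s5(27) and 45: 72
s3's leaf is at depth 2, giving a 2-bit codeword.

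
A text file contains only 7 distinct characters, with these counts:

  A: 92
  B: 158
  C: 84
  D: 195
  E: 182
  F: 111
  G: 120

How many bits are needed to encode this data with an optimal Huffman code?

2625

Merge the two smallest weights repeatedly:
C(84) + A(92) → 176
F(111) + G(120) → 231
B(158) + 176 → 334
E(182) + D(195) → 377
231 + 334 → 565
377 + 565 → 942
The encoded length is the sum of every internal node's weight: 176 + 231 + 334 + 377 + 565 + 942 = 2625 bits.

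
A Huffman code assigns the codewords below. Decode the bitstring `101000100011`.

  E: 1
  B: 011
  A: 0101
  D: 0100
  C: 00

Read left to right; each codeword is recognised as soon as it completes (prefix code):
  1→E | 0100→D | 0100→D | 011→B
Decoded message: EDDB

EDDB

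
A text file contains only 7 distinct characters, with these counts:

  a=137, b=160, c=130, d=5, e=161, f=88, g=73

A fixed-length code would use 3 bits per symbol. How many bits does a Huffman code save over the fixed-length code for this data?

Fixed-length: 3 bits × 754 symbols = 2262 bits.
Huffman merges:
d(5) + g(73) → 78
78 + f(88) → 166
c(130) + a(137) → 267
b(160) + e(161) → 321
166 + 267 → 433
321 + 433 → 754
Huffman total = 78 + 166 + 267 + 321 + 433 + 754 = 2019 bits.
Saving = 2262 − 2019 = 243 bits.

243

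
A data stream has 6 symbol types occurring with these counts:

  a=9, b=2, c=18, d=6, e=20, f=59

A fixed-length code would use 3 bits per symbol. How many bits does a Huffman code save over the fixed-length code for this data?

113

Fixed-length: 3 bits × 114 symbols = 342 bits.
Huffman merges:
b(2) + d(6) → 8
8 + a(9) → 17
17 + c(18) → 35
e(20) + 35 → 55
55 + f(59) → 114
Huffman total = 8 + 17 + 35 + 55 + 114 = 229 bits.
Saving = 342 − 229 = 113 bits.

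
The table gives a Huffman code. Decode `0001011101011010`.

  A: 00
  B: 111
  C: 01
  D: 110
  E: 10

ACCDEDE

Read left to right; each codeword is recognised as soon as it completes (prefix code):
  00→A | 01→C | 01→C | 110→D | 10→E | 110→D | 10→E
Decoded message: ACCDEDE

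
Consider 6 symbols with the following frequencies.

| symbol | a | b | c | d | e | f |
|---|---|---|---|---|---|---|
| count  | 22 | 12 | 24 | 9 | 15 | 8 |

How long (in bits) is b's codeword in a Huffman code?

3

Build the tree from the bottom:
f(8) + d(9) → 17
b(12) + e(15) → 27
17 + a(22) → 39
c(24) + 27 → 51
39 + 51 → 90
b sits 3 levels below the root, so its codeword is 3 bits.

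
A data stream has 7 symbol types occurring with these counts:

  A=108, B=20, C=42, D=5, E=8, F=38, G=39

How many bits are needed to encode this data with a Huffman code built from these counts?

Merge the two smallest weights repeatedly:
merge D(5) and E(8): 13
merge 13 and B(20): 33
merge 33 and F(38): 71
merge G(39) and C(42): 81
merge 71 and 81: 152
merge A(108) and 152: 260
Total encoded bits = sum of merged weights = 13 + 33 + 71 + 81 + 152 + 260 = 610.

610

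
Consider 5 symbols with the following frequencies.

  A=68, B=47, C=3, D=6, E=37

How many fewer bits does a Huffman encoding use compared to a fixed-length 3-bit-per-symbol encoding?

Fixed-length: 3 bits × 161 symbols = 483 bits.
Huffman merges:
combine C(3), D(6) → 9
combine 9, E(37) → 46
combine 46, B(47) → 93
combine A(68), 93 → 161
Huffman total = 9 + 46 + 93 + 161 = 309 bits.
Saving = 483 − 309 = 174 bits.

174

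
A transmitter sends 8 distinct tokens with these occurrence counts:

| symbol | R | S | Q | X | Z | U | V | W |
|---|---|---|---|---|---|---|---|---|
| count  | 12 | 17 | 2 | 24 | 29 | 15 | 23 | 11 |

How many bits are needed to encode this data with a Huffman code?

383

Build the Huffman tree bottom-up:
Q(2) + W(11) → 13
R(12) + 13 → 25
U(15) + S(17) → 32
V(23) + X(24) → 47
25 + Z(29) → 54
32 + 47 → 79
54 + 79 → 133
Each symbol's bit-cost is frequency × depth; summing gives 383 bits (equivalently 13 + 25 + 32 + 47 + 54 + 79 + 133).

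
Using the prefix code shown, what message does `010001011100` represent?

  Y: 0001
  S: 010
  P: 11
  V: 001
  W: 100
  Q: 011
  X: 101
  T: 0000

SVQW

Read left to right; each codeword is recognised as soon as it completes (prefix code):
  010→S | 001→V | 011→Q | 100→W
Decoded message: SVQW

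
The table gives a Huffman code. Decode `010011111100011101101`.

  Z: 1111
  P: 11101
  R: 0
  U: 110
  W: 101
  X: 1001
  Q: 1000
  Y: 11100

Read left to right; each codeword is recognised as soon as it completes (prefix code):
  0→R | 1001→X | 1111→Z | 1000→Q | 11101→P | 101→W
Decoded message: RXZQPW

RXZQPW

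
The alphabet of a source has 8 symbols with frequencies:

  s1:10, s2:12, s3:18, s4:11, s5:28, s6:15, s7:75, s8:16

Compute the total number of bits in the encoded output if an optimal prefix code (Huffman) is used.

487

Merge the two smallest weights repeatedly:
merge s1(10) and s4(11): 21
merge s2(12) and s6(15): 27
merge s8(16) and s3(18): 34
merge 21 and 27: 48
merge s5(28) and 34: 62
merge 48 and 62: 110
merge s7(75) and 110: 185
Each symbol's bit-cost is frequency × depth; summing gives 487 bits (equivalently 21 + 27 + 34 + 48 + 62 + 110 + 185).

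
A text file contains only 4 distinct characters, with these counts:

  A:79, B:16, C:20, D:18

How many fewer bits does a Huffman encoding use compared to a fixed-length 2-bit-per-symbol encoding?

Fixed-length: 2 bits × 133 symbols = 266 bits.
Huffman merges:
B(16) + D(18) → 34
C(20) + 34 → 54
54 + A(79) → 133
Huffman total = 34 + 54 + 133 = 221 bits.
Saving = 266 − 221 = 45 bits.

45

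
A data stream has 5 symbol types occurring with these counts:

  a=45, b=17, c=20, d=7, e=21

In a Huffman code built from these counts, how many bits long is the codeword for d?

3

Huffman merges, smallest pair first:
combine d(7), b(17) → 24
combine c(20), e(21) → 41
combine 24, 41 → 65
combine a(45), 65 → 110
d's leaf is at depth 3, giving a 3-bit codeword.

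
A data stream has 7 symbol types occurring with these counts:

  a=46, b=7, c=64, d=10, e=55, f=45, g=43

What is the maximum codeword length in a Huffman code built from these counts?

4

Merge the two lowest-weight nodes at each step:
combine b(7), d(10) → 17
combine 17, g(43) → 60
combine f(45), a(46) → 91
combine e(55), 60 → 115
combine c(64), 91 → 155
combine 115, 155 → 270
Maximum depth reached is 4.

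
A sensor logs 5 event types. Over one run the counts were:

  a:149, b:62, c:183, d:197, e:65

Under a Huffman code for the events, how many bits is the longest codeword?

Merge the two lowest-weight nodes at each step:
b(62) + e(65) → 127
127 + a(149) → 276
c(183) + d(197) → 380
276 + 380 → 656
Maximum depth reached is 3.

3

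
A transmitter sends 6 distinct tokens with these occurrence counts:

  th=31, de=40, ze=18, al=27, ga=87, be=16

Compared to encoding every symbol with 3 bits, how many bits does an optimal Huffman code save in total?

140

Fixed-length: 3 bits × 219 symbols = 657 bits.
Huffman merges:
be(16) + ze(18) → 34
al(27) + th(31) → 58
34 + de(40) → 74
58 + 74 → 132
ga(87) + 132 → 219
Huffman total = 34 + 58 + 74 + 132 + 219 = 517 bits.
Saving = 657 − 517 = 140 bits.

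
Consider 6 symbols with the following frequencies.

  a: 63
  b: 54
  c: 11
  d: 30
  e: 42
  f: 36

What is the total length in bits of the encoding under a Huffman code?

590

Merge the two smallest weights repeatedly:
combine c(11), d(30) → 41
combine f(36), 41 → 77
combine e(42), b(54) → 96
combine a(63), 77 → 140
combine 96, 140 → 236
Total encoded bits = sum of merged weights = 41 + 77 + 96 + 140 + 236 = 590.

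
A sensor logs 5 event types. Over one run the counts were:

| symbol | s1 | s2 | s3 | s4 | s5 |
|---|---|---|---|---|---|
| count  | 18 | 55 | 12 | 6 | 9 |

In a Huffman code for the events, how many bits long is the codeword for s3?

Huffman merges, smallest pair first:
combine s4(6), s5(9) → 15
combine s3(12), 15 → 27
combine s1(18), 27 → 45
combine 45, s2(55) → 100
s3 sits 3 levels below the root, so its codeword is 3 bits.

3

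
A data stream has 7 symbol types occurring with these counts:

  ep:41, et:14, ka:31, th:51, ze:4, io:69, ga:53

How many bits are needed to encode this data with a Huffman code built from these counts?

Greedily combine the two least-frequent nodes:
combine ze(4), et(14) → 18
combine 18, ka(31) → 49
combine ep(41), 49 → 90
combine th(51), ga(53) → 104
combine io(69), 90 → 159
combine 104, 159 → 263
The encoded length is the sum of every internal node's weight: 18 + 49 + 90 + 104 + 159 + 263 = 683 bits.

683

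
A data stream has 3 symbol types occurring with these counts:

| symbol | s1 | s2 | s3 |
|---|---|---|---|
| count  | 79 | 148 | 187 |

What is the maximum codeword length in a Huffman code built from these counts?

Merge the two lowest-weight nodes at each step:
s1(79) + s2(148) → 227
s3(187) + 227 → 414
Maximum depth reached is 2.

2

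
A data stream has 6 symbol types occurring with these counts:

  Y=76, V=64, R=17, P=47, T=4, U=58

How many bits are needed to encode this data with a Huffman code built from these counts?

621

Merge the two smallest weights repeatedly:
merge T(4) and R(17): 21
merge 21 and P(47): 68
merge U(58) and V(64): 122
merge 68 and Y(76): 144
merge 122 and 144: 266
Each symbol's bit-cost is frequency × depth; summing gives 621 bits (equivalently 21 + 68 + 122 + 144 + 266).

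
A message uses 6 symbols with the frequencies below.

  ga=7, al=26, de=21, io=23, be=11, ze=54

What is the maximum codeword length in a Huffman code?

4

Merge the two lowest-weight nodes at each step:
merge ga(7) and be(11): 18
merge 18 and de(21): 39
merge io(23) and al(26): 49
merge 39 and 49: 88
merge ze(54) and 88: 142
The rarest symbols sit at the bottom; the longest codeword is 4 bits.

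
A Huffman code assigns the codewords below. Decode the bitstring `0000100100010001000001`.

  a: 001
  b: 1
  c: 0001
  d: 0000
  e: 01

dbaccde

Read left to right; each codeword is recognised as soon as it completes (prefix code):
  0000→d | 1→b | 001→a | 0001→c | 0001→c | 0000→d | 01→e
Decoded message: dbaccde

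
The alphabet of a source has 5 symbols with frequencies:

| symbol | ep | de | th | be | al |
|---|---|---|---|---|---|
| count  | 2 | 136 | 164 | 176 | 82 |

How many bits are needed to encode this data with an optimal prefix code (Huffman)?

Build the Huffman tree bottom-up:
ep(2) + al(82) → 84
84 + de(136) → 220
th(164) + be(176) → 340
220 + 340 → 560
Each symbol's bit-cost is frequency × depth; summing gives 1204 bits (equivalently 84 + 220 + 340 + 560).

1204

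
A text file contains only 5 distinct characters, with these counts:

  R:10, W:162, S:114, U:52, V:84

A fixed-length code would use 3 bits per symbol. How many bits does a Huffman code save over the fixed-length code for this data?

376

Fixed-length: 3 bits × 422 symbols = 1266 bits.
Huffman merges:
R(10) + U(52) → 62
62 + V(84) → 146
S(114) + 146 → 260
W(162) + 260 → 422
Huffman total = 62 + 146 + 260 + 422 = 890 bits.
Saving = 1266 − 890 = 376 bits.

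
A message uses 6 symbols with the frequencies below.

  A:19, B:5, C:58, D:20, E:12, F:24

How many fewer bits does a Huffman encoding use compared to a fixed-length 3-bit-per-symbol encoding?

99

Fixed-length: 3 bits × 138 symbols = 414 bits.
Huffman merges:
B(5) + E(12) → 17
17 + A(19) → 36
D(20) + F(24) → 44
36 + 44 → 80
C(58) + 80 → 138
Huffman total = 17 + 36 + 44 + 80 + 138 = 315 bits.
Saving = 414 − 315 = 99 bits.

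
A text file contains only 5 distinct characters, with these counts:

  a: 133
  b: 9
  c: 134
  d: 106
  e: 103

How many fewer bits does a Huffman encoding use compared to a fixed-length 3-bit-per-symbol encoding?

Fixed-length: 3 bits × 485 symbols = 1455 bits.
Huffman merges:
merge b(9) and e(103): 112
merge d(106) and 112: 218
merge a(133) and c(134): 267
merge 218 and 267: 485
Huffman total = 112 + 218 + 267 + 485 = 1082 bits.
Saving = 1455 − 1082 = 373 bits.

373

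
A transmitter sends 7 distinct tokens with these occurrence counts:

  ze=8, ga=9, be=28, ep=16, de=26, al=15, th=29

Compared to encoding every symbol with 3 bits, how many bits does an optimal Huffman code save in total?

40

Fixed-length: 3 bits × 131 symbols = 393 bits.
Huffman merges:
combine ze(8), ga(9) → 17
combine al(15), ep(16) → 31
combine 17, de(26) → 43
combine be(28), th(29) → 57
combine 31, 43 → 74
combine 57, 74 → 131
Huffman total = 17 + 31 + 43 + 57 + 74 + 131 = 353 bits.
Saving = 393 − 353 = 40 bits.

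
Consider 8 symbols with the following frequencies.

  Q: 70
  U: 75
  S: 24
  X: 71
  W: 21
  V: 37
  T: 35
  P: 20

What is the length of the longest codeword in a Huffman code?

Merge the two lowest-weight nodes at each step:
P(20) + W(21) → 41
S(24) + T(35) → 59
V(37) + 41 → 78
59 + Q(70) → 129
X(71) + U(75) → 146
78 + 129 → 207
146 + 207 → 353
Maximum depth reached is 4.

4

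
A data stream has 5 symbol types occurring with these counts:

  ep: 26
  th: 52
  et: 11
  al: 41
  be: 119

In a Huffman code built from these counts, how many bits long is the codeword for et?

Huffman merges, smallest pair first:
et(11) + ep(26) → 37
37 + al(41) → 78
th(52) + 78 → 130
be(119) + 130 → 249
et sits 4 levels below the root, so its codeword is 4 bits.

4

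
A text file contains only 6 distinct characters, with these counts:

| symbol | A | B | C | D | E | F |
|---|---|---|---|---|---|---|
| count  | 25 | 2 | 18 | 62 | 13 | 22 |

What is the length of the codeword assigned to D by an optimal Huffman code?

Repeatedly merge the two smallest:
merge B(2) and E(13): 15
merge 15 and C(18): 33
merge F(22) and A(25): 47
merge 33 and 47: 80
merge D(62) and 80: 142
D is merged only at the final step, so code length = 1.

1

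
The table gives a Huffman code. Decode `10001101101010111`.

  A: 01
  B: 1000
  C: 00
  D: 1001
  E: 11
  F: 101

Read left to right; each codeword is recognised as soon as it completes (prefix code):
  1000→B | 11→E | 01→A | 101→F | 01→A | 01→A | 11→E
Decoded message: BEAFAAE

BEAFAAE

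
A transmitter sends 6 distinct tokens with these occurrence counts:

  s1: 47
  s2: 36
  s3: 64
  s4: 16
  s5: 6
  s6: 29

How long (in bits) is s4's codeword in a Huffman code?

4

Repeatedly merge the two smallest:
s5(6) + s4(16) → 22
22 + s6(29) → 51
s2(36) + s1(47) → 83
51 + s3(64) → 115
83 + 115 → 198
The subtree containing s4 is merged 4 times, so code length = 4.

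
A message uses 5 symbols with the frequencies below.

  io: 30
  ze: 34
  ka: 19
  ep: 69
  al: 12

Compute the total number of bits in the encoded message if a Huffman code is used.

351

Build the Huffman tree bottom-up:
al(12) + ka(19) → 31
io(30) + 31 → 61
ze(34) + 61 → 95
ep(69) + 95 → 164
Total encoded bits = sum of merged weights = 31 + 61 + 95 + 164 = 351.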